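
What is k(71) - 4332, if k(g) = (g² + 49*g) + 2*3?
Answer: 4194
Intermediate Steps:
k(g) = 6 + g² + 49*g (k(g) = (g² + 49*g) + 6 = 6 + g² + 49*g)
k(71) - 4332 = (6 + 71² + 49*71) - 4332 = (6 + 5041 + 3479) - 4332 = 8526 - 4332 = 4194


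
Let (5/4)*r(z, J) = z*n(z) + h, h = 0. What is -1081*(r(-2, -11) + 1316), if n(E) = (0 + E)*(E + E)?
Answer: -7043796/5 ≈ -1.4088e+6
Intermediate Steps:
n(E) = 2*E² (n(E) = E*(2*E) = 2*E²)
r(z, J) = 8*z³/5 (r(z, J) = 4*(z*(2*z²) + 0)/5 = 4*(2*z³ + 0)/5 = 4*(2*z³)/5 = 8*z³/5)
-1081*(r(-2, -11) + 1316) = -1081*((8/5)*(-2)³ + 1316) = -1081*((8/5)*(-8) + 1316) = -1081*(-64/5 + 1316) = -1081*6516/5 = -7043796/5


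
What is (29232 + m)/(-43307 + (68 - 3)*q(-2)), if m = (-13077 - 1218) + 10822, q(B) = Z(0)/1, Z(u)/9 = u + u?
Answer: -25759/43307 ≈ -0.59480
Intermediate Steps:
Z(u) = 18*u (Z(u) = 9*(u + u) = 9*(2*u) = 18*u)
q(B) = 0 (q(B) = (18*0)/1 = 0*1 = 0)
m = -3473 (m = -14295 + 10822 = -3473)
(29232 + m)/(-43307 + (68 - 3)*q(-2)) = (29232 - 3473)/(-43307 + (68 - 3)*0) = 25759/(-43307 + 65*0) = 25759/(-43307 + 0) = 25759/(-43307) = 25759*(-1/43307) = -25759/43307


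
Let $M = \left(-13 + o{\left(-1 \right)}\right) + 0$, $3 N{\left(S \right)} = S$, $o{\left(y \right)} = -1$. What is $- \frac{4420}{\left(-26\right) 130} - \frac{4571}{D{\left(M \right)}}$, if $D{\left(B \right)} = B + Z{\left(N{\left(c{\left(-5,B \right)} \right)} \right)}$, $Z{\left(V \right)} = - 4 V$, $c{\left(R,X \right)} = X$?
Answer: $- \frac{25433}{26} \approx -978.19$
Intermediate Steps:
$N{\left(S \right)} = \frac{S}{3}$
$M = -14$ ($M = \left(-13 - 1\right) + 0 = -14 + 0 = -14$)
$D{\left(B \right)} = - \frac{B}{3}$ ($D{\left(B \right)} = B - 4 \frac{B}{3} = B - \frac{4 B}{3} = - \frac{B}{3}$)
$- \frac{4420}{\left(-26\right) 130} - \frac{4571}{D{\left(M \right)}} = - \frac{4420}{\left(-26\right) 130} - \frac{4571}{\left(- \frac{1}{3}\right) \left(-14\right)} = - \frac{4420}{-3380} - \frac{4571}{\frac{14}{3}} = \left(-4420\right) \left(- \frac{1}{3380}\right) - \frac{1959}{2} = \frac{17}{13} - \frac{1959}{2} = - \frac{25433}{26}$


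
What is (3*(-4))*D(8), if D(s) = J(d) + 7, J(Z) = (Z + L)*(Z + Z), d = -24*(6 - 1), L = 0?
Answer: -345684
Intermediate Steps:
d = -120 (d = -24*5 = -4*30 = -120)
J(Z) = 2*Z**2 (J(Z) = (Z + 0)*(Z + Z) = Z*(2*Z) = 2*Z**2)
D(s) = 28807 (D(s) = 2*(-120)**2 + 7 = 2*14400 + 7 = 28800 + 7 = 28807)
(3*(-4))*D(8) = (3*(-4))*28807 = -12*28807 = -345684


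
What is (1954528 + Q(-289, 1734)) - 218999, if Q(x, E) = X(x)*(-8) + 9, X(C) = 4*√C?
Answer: 1735538 - 544*I ≈ 1.7355e+6 - 544.0*I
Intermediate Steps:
Q(x, E) = 9 - 32*√x (Q(x, E) = (4*√x)*(-8) + 9 = -32*√x + 9 = 9 - 32*√x)
(1954528 + Q(-289, 1734)) - 218999 = (1954528 + (9 - 544*I)) - 218999 = (1954537 - 544*I) - 218999 = 1735538 - 544*I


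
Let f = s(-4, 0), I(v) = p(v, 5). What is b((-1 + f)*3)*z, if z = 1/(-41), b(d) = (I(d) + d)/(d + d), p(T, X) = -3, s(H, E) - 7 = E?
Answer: -5/492 ≈ -0.010163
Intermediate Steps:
s(H, E) = 7 + E
I(v) = -3
f = 7 (f = 7 + 0 = 7)
b(d) = (-3 + d)/(2*d) (b(d) = (-3 + d)/(d + d) = (-3 + d)/((2*d)) = (-3 + d)*(1/(2*d)) = (-3 + d)/(2*d))
z = -1/41 ≈ -0.024390
b((-1 + f)*3)*z = ((-3 + (-1 + 7)*3)/(2*(((-1 + 7)*3))))*(-1/41) = ((-3 + 6*3)/(2*((6*3))))*(-1/41) = ((1/2)*(-3 + 18)/18)*(-1/41) = ((1/2)*(1/18)*15)*(-1/41) = (5/12)*(-1/41) = -5/492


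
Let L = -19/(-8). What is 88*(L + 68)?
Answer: 6193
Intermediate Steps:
L = 19/8 (L = -19*(-⅛) = 19/8 ≈ 2.3750)
88*(L + 68) = 88*(19/8 + 68) = 88*(563/8) = 6193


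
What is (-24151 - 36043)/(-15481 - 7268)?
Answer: 60194/22749 ≈ 2.6460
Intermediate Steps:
(-24151 - 36043)/(-15481 - 7268) = -60194/(-22749) = -60194*(-1/22749) = 60194/22749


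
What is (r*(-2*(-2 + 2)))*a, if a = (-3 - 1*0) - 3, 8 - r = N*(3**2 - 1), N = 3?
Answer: 0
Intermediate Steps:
r = -16 (r = 8 - 3*(3**2 - 1) = 8 - 3*(9 - 1) = 8 - 3*8 = 8 - 1*24 = 8 - 24 = -16)
a = -6 (a = (-3 + 0) - 3 = -3 - 3 = -6)
(r*(-2*(-2 + 2)))*a = -(-32)*(-2 + 2)*(-6) = -(-32)*0*(-6) = -16*0*(-6) = 0*(-6) = 0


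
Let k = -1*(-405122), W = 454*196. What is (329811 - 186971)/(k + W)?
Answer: 71420/247053 ≈ 0.28909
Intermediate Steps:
W = 88984
k = 405122
(329811 - 186971)/(k + W) = (329811 - 186971)/(405122 + 88984) = 142840/494106 = 142840*(1/494106) = 71420/247053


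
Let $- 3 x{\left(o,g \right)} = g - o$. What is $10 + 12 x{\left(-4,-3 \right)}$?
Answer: $6$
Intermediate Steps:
$x{\left(o,g \right)} = - \frac{g}{3} + \frac{o}{3}$ ($x{\left(o,g \right)} = - \frac{g - o}{3} = - \frac{g}{3} + \frac{o}{3}$)
$10 + 12 x{\left(-4,-3 \right)} = 10 + 12 \left(\left(- \frac{1}{3}\right) \left(-3\right) + \frac{1}{3} \left(-4\right)\right) = 10 + 12 \left(1 - \frac{4}{3}\right) = 10 + 12 \left(- \frac{1}{3}\right) = 10 - 4 = 6$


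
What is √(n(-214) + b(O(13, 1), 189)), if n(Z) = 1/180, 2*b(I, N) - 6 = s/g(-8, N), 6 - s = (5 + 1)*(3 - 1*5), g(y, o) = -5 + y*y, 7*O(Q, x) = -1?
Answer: √9894005/1770 ≈ 1.7771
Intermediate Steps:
O(Q, x) = -⅐ (O(Q, x) = (⅐)*(-1) = -⅐)
g(y, o) = -5 + y²
s = 18 (s = 6 - (5 + 1)*(3 - 1*5) = 6 - 6*(3 - 5) = 6 - 6*(-2) = 6 - 1*(-12) = 6 + 12 = 18)
b(I, N) = 186/59 (b(I, N) = 3 + (18/(-5 + (-8)²))/2 = 3 + (18/(-5 + 64))/2 = 3 + (18/59)/2 = 3 + (18*(1/59))/2 = 3 + (½)*(18/59) = 3 + 9/59 = 186/59)
n(Z) = 1/180
√(n(-214) + b(O(13, 1), 189)) = √(1/180 + 186/59) = √(33539/10620) = √9894005/1770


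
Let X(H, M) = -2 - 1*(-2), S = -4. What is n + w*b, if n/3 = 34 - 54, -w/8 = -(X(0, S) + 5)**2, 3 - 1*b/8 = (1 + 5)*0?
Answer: 4740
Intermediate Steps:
X(H, M) = 0 (X(H, M) = -2 + 2 = 0)
b = 24 (b = 24 - 8*(1 + 5)*0 = 24 - 48*0 = 24 - 8*0 = 24 + 0 = 24)
w = 200 (w = -(-8)*(0 + 5)**2 = -(-8)*5**2 = -(-8)*25 = -8*(-25) = 200)
n = -60 (n = 3*(34 - 54) = 3*(-20) = -60)
n + w*b = -60 + 200*24 = -60 + 4800 = 4740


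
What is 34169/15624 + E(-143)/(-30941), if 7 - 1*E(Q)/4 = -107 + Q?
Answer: 1041161557/483422184 ≈ 2.1537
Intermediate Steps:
E(Q) = 456 - 4*Q (E(Q) = 28 - 4*(-107 + Q) = 28 + (428 - 4*Q) = 456 - 4*Q)
34169/15624 + E(-143)/(-30941) = 34169/15624 + (456 - 4*(-143))/(-30941) = 34169*(1/15624) + (456 + 572)*(-1/30941) = 34169/15624 + 1028*(-1/30941) = 34169/15624 - 1028/30941 = 1041161557/483422184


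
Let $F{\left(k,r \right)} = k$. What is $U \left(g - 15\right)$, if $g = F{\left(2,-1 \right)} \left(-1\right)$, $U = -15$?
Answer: $255$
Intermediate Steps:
$g = -2$ ($g = 2 \left(-1\right) = -2$)
$U \left(g - 15\right) = - 15 \left(-2 - 15\right) = \left(-15\right) \left(-17\right) = 255$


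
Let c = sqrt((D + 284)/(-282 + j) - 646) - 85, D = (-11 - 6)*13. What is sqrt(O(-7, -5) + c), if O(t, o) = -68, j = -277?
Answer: sqrt(-47809593 + 559*I*sqrt(201897943))/559 ≈ 1.024 + 12.412*I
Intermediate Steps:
D = -221 (D = -17*13 = -221)
c = -85 + I*sqrt(201897943)/559 (c = sqrt((-221 + 284)/(-282 - 277) - 646) - 85 = sqrt(63/(-559) - 646) - 85 = sqrt(63*(-1/559) - 646) - 85 = sqrt(-63/559 - 646) - 85 = sqrt(-361177/559) - 85 = I*sqrt(201897943)/559 - 85 = -85 + I*sqrt(201897943)/559 ≈ -85.0 + 25.419*I)
sqrt(O(-7, -5) + c) = sqrt(-68 + (-85 + I*sqrt(201897943)/559)) = sqrt(-153 + I*sqrt(201897943)/559)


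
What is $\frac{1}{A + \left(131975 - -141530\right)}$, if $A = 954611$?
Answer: $\frac{1}{1228116} \approx 8.1426 \cdot 10^{-7}$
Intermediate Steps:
$\frac{1}{A + \left(131975 - -141530\right)} = \frac{1}{954611 + \left(131975 - -141530\right)} = \frac{1}{954611 + \left(131975 + 141530\right)} = \frac{1}{954611 + 273505} = \frac{1}{1228116}$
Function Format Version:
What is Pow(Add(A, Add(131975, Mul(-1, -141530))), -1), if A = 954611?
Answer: Rational(1, 1228116) ≈ 8.1426e-7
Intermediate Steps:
Pow(Add(A, Add(131975, Mul(-1, -141530))), -1) = Pow(Add(954611, Add(131975, Mul(-1, -141530))), -1) = Pow(Add(954611, Add(131975, 141530)), -1) = Pow(Add(954611, 273505), -1) = Pow(1228116, -1) = Rational(1, 1228116)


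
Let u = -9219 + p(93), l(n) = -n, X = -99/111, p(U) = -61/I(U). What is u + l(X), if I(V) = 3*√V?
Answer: -341070/37 - 61*√93/279 ≈ -9220.2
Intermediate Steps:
p(U) = -61/(3*√U) (p(U) = -61*1/(3*√U) = -61/(3*√U))
X = -33/37 (X = -99*1/111 = -33/37 ≈ -0.89189)
u = -9219 - 61*√93/279 ≈ -9221.1
u + l(X) = (-9219 - 61*√93/279) - 1*(-33/37) = (-9219 - 61*√93/279) + 33/37 = -341070/37 - 61*√93/279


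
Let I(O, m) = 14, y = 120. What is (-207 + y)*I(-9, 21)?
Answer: -1218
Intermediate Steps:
(-207 + y)*I(-9, 21) = (-207 + 120)*14 = -87*14 = -1218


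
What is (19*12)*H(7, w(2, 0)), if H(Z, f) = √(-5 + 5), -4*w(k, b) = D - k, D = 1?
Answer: 0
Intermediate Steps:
w(k, b) = -¼ + k/4 (w(k, b) = -(1 - k)/4 = -¼ + k/4)
H(Z, f) = 0 (H(Z, f) = √0 = 0)
(19*12)*H(7, w(2, 0)) = (19*12)*0 = 228*0 = 0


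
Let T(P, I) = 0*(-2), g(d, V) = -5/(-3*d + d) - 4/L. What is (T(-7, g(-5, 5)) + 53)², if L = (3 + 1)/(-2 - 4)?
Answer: 2809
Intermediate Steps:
L = -⅔ (L = 4/(-6) = 4*(-⅙) = -⅔ ≈ -0.66667)
g(d, V) = 6 + 5/(2*d) (g(d, V) = -5/(-3*d + d) - 4/(-⅔) = -5*(-1/(2*d)) - 4*(-3/2) = -(-5)/(2*d) + 6 = 5/(2*d) + 6 = 6 + 5/(2*d))
T(P, I) = 0
(T(-7, g(-5, 5)) + 53)² = (0 + 53)² = 53² = 2809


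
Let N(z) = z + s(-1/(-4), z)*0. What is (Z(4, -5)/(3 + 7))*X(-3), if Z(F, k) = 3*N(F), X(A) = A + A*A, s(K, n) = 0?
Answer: 36/5 ≈ 7.2000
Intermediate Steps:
N(z) = z (N(z) = z + 0*0 = z + 0 = z)
X(A) = A + A²
Z(F, k) = 3*F
(Z(4, -5)/(3 + 7))*X(-3) = ((3*4)/(3 + 7))*(-3*(1 - 3)) = (12/10)*(-3*(-2)) = ((⅒)*12)*6 = (6/5)*6 = 36/5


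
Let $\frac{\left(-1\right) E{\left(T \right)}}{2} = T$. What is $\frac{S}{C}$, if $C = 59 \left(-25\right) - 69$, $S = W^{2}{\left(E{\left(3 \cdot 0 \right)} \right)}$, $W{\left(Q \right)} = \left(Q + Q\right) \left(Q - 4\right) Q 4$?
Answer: $0$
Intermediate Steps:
$E{\left(T \right)} = - 2 T$
$W{\left(Q \right)} = 8 Q^{2} \left(-4 + Q\right)$ ($W{\left(Q \right)} = 2 Q \left(-4 + Q\right) Q 4 = 2 Q^{2} \left(-4 + Q\right) 4 = 8 Q^{2} \left(-4 + Q\right)$)
$S = 0$ ($S = \left(8 \left(- 2 \cdot 3 \cdot 0\right)^{2} \left(-4 - 2 \cdot 3 \cdot 0\right)\right)^{2} = \left(8 \left(\left(-2\right) 0\right)^{2} \left(-4 - 0\right)\right)^{2} = \left(8 \cdot 0^{2} \left(-4 + 0\right)\right)^{2} = \left(8 \cdot 0 \left(-4\right)\right)^{2} = 0^{2} = 0$)
$C = -1544$ ($C = -1475 - 69 = -1544$)
$\frac{S}{C} = \frac{0}{-1544} = 0 \left(- \frac{1}{1544}\right) = 0$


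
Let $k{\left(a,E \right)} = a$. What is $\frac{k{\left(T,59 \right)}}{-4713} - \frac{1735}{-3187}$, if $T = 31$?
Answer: $\frac{8078258}{15020331} \approx 0.53782$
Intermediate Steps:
$\frac{k{\left(T,59 \right)}}{-4713} - \frac{1735}{-3187} = \frac{31}{-4713} - \frac{1735}{-3187} = 31 \left(- \frac{1}{4713}\right) - - \frac{1735}{3187} = - \frac{31}{4713} + \frac{1735}{3187} = \frac{8078258}{15020331}$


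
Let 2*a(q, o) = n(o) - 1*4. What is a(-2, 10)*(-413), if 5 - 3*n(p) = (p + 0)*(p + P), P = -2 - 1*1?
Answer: 31801/6 ≈ 5300.2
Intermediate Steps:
P = -3 (P = -2 - 1 = -3)
n(p) = 5/3 - p*(-3 + p)/3 (n(p) = 5/3 - (p + 0)*(p - 3)/3 = 5/3 - p*(-3 + p)/3)
a(q, o) = -7/6 + o/2 - o²/6 (a(q, o) = ((5/3 + o - o²/3) - 1*4)/2 = ((5/3 + o - o²/3) - 4)/2 = (-7/3 + o - o²/3)/2 = -7/6 + o/2 - o²/6)
a(-2, 10)*(-413) = (-7/6 + (½)*10 - ⅙*10²)*(-413) = (-7/6 + 5 - ⅙*100)*(-413) = (-7/6 + 5 - 50/3)*(-413) = -77/6*(-413) = 31801/6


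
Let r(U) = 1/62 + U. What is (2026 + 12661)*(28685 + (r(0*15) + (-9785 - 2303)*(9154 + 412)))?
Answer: -105269331358375/62 ≈ -1.6979e+12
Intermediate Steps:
r(U) = 1/62 + U
(2026 + 12661)*(28685 + (r(0*15) + (-9785 - 2303)*(9154 + 412))) = (2026 + 12661)*(28685 + ((1/62 + 0*15) + (-9785 - 2303)*(9154 + 412))) = 14687*(28685 + ((1/62 + 0) - 12088*9566)) = 14687*(28685 + (1/62 - 115633808)) = 14687*(28685 - 7169296095/62) = 14687*(-7167517625/62) = -105269331358375/62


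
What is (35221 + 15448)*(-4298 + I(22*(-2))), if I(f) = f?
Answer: -220004798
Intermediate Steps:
(35221 + 15448)*(-4298 + I(22*(-2))) = (35221 + 15448)*(-4298 + 22*(-2)) = 50669*(-4298 - 44) = 50669*(-4342) = -220004798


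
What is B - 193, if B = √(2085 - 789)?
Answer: -157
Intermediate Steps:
B = 36 (B = √1296 = 36)
B - 193 = 36 - 193 = -157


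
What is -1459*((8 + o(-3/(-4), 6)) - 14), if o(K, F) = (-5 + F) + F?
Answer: -1459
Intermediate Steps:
o(K, F) = -5 + 2*F
-1459*((8 + o(-3/(-4), 6)) - 14) = -1459*((8 + (-5 + 2*6)) - 14) = -1459*((8 + (-5 + 12)) - 14) = -1459*((8 + 7) - 14) = -1459*(15 - 14) = -1459*1 = -1459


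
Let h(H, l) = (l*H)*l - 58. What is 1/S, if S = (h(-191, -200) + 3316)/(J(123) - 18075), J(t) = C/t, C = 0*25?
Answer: 18075/7636742 ≈ 0.0023668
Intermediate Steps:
C = 0
J(t) = 0 (J(t) = 0/t = 0)
h(H, l) = -58 + H*l**2 (h(H, l) = (H*l)*l - 58 = H*l**2 - 58 = -58 + H*l**2)
S = 7636742/18075 (S = ((-58 - 191*(-200)**2) + 3316)/(0 - 18075) = ((-58 - 191*40000) + 3316)/(-18075) = ((-58 - 7640000) + 3316)*(-1/18075) = (-7640058 + 3316)*(-1/18075) = -7636742*(-1/18075) = 7636742/18075 ≈ 422.50)
1/S = 1/(7636742/18075) = 18075/7636742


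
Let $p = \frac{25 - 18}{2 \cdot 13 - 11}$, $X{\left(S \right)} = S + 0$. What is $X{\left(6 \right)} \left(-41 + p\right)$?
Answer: $- \frac{1216}{5} \approx -243.2$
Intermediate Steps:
$X{\left(S \right)} = S$
$p = \frac{7}{15}$ ($p = \frac{7}{26 - 11} = \frac{7}{15} \approx 0.46667$)
$X{\left(6 \right)} \left(-41 + p\right) = 6 \left(-41 + \frac{7}{15}\right) = 6 \left(- \frac{608}{15}\right) = - \frac{1216}{5}$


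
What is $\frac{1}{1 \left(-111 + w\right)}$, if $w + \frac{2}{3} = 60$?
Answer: $- \frac{3}{155} \approx -0.019355$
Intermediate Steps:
$w = \frac{178}{3}$ ($w = - \frac{2}{3} + 60 = \frac{178}{3} \approx 59.333$)
$\frac{1}{1 \left(-111 + w\right)} = \frac{1}{1 \left(-111 + \frac{178}{3}\right)} = \frac{1}{1 \left(- \frac{155}{3}\right)} = \frac{1}{- \frac{155}{3}} = - \frac{3}{155}$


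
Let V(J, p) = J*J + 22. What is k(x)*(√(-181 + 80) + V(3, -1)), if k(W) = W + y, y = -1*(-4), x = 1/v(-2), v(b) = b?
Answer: 217/2 + 7*I*√101/2 ≈ 108.5 + 35.175*I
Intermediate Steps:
V(J, p) = 22 + J² (V(J, p) = J² + 22 = 22 + J²)
x = -½ (x = 1/(-2) = -½ ≈ -0.50000)
y = 4
k(W) = 4 + W (k(W) = W + 4 = 4 + W)
k(x)*(√(-181 + 80) + V(3, -1)) = (4 - ½)*(√(-181 + 80) + (22 + 3²)) = 7*(√(-101) + (22 + 9))/2 = 7*(I*√101 + 31)/2 = 7*(31 + I*√101)/2 = 217/2 + 7*I*√101/2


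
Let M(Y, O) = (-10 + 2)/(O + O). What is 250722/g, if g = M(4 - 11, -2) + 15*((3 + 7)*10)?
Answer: 125361/751 ≈ 166.93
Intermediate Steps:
M(Y, O) = -4/O (M(Y, O) = -8*1/(2*O) = -4/O)
g = 1502 (g = -4/(-2) + 15*((3 + 7)*10) = -4*(-1/2) + 15*(10*10) = 2 + 15*100 = 2 + 1500 = 1502)
250722/g = 250722/1502 = 250722*(1/1502) = 125361/751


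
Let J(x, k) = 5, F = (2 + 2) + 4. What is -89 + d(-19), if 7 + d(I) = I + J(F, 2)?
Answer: -110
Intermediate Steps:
F = 8 (F = 4 + 4 = 8)
d(I) = -2 + I (d(I) = -7 + (I + 5) = -7 + (5 + I) = -2 + I)
-89 + d(-19) = -89 + (-2 - 19) = -89 - 21 = -110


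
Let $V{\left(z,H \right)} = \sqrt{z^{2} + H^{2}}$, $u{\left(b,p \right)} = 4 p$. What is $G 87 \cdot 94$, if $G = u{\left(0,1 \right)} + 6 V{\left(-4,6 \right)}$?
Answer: $32712 + 98136 \sqrt{13} \approx 3.8655 \cdot 10^{5}$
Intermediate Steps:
$V{\left(z,H \right)} = \sqrt{H^{2} + z^{2}}$
$G = 4 + 12 \sqrt{13}$ ($G = 4 \cdot 1 + 6 \sqrt{6^{2} + \left(-4\right)^{2}} = 4 + 6 \sqrt{36 + 16} = 4 + 6 \sqrt{52} = 4 + 6 \cdot 2 \sqrt{13} = 4 + 12 \sqrt{13} \approx 47.267$)
$G 87 \cdot 94 = \left(4 + 12 \sqrt{13}\right) 87 \cdot 94 = \left(348 + 1044 \sqrt{13}\right) 94 = 32712 + 98136 \sqrt{13}$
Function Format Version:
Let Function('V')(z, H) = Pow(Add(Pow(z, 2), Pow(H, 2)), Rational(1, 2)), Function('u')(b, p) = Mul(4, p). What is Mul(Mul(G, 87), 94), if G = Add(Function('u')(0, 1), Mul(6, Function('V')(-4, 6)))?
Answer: Add(32712, Mul(98136, Pow(13, Rational(1, 2)))) ≈ 3.8655e+5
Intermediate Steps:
Function('V')(z, H) = Pow(Add(Pow(H, 2), Pow(z, 2)), Rational(1, 2))
G = Add(4, Mul(12, Pow(13, Rational(1, 2)))) (G = Add(Mul(4, 1), Mul(6, Pow(Add(Pow(6, 2), Pow(-4, 2)), Rational(1, 2)))) = Add(4, Mul(6, Pow(Add(36, 16), Rational(1, 2)))) = Add(4, Mul(6, Pow(52, Rational(1, 2)))) = Add(4, Mul(6, Mul(2, Pow(13, Rational(1, 2))))) = Add(4, Mul(12, Pow(13, Rational(1, 2)))) ≈ 47.267)
Mul(Mul(G, 87), 94) = Mul(Mul(Add(4, Mul(12, Pow(13, Rational(1, 2)))), 87), 94) = Mul(Add(348, Mul(1044, Pow(13, Rational(1, 2)))), 94) = Add(32712, Mul(98136, Pow(13, Rational(1, 2))))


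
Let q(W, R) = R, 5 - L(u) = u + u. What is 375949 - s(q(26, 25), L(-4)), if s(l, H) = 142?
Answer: 375807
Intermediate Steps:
L(u) = 5 - 2*u (L(u) = 5 - (u + u) = 5 - 2*u)
375949 - s(q(26, 25), L(-4)) = 375949 - 1*142 = 375949 - 142 = 375807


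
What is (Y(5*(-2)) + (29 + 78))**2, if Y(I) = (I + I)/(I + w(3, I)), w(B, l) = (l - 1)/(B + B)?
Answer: 59552089/5041 ≈ 11814.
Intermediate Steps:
w(B, l) = (-1 + l)/(2*B) (w(B, l) = (-1 + l)/((2*B)) = (-1 + l)*(1/(2*B)) = (-1 + l)/(2*B))
Y(I) = 2*I/(-1/6 + 7*I/6) (Y(I) = (I + I)/(I + (1/2)*(-1 + I)/3) = (2*I)/(I + (1/2)*(1/3)*(-1 + I)) = (2*I)/(I + (-1/6 + I/6)) = (2*I)/(-1/6 + 7*I/6) = 2*I/(-1/6 + 7*I/6))
(Y(5*(-2)) + (29 + 78))**2 = (12*(5*(-2))/(-1 + 7*(5*(-2))) + (29 + 78))**2 = (12*(-10)/(-1 + 7*(-10)) + 107)**2 = (12*(-10)/(-1 - 70) + 107)**2 = (12*(-10)/(-71) + 107)**2 = (12*(-10)*(-1/71) + 107)**2 = (120/71 + 107)**2 = (7717/71)**2 = 59552089/5041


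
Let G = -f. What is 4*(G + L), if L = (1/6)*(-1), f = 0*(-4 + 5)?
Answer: -2/3 ≈ -0.66667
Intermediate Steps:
f = 0 (f = 0*1 = 0)
L = -1/6 (L = (1*(1/6))*(-1) = (1/6)*(-1) = -1/6 ≈ -0.16667)
G = 0 (G = -1*0 = 0)
4*(G + L) = 4*(0 - 1/6) = 4*(-1/6) = -2/3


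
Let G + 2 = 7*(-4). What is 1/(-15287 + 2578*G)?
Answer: -1/92627 ≈ -1.0796e-5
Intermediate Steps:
G = -30 (G = -2 + 7*(-4) = -2 - 28 = -30)
1/(-15287 + 2578*G) = 1/(-15287 + 2578*(-30)) = 1/(-15287 - 77340) = 1/(-92627) = -1/92627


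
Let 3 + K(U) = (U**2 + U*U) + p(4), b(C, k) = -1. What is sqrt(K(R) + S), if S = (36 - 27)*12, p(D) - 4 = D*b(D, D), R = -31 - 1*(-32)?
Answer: sqrt(107) ≈ 10.344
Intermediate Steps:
R = 1 (R = -31 + 32 = 1)
p(D) = 4 - D (p(D) = 4 + D*(-1) = 4 - D)
K(U) = -3 + 2*U**2 (K(U) = -3 + ((U**2 + U*U) + (4 - 1*4)) = -3 + ((U**2 + U**2) + (4 - 4)) = -3 + (2*U**2 + 0) = -3 + 2*U**2)
S = 108 (S = 9*12 = 108)
sqrt(K(R) + S) = sqrt((-3 + 2*1**2) + 108) = sqrt((-3 + 2*1) + 108) = sqrt((-3 + 2) + 108) = sqrt(-1 + 108) = sqrt(107)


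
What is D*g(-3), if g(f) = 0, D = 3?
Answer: 0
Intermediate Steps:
D*g(-3) = 3*0 = 0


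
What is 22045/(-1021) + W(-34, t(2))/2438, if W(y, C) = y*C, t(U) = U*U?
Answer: -26942283/1244599 ≈ -21.647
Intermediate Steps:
t(U) = U**2
W(y, C) = C*y
22045/(-1021) + W(-34, t(2))/2438 = 22045/(-1021) + (2**2*(-34))/2438 = 22045*(-1/1021) + (4*(-34))*(1/2438) = -22045/1021 - 136*1/2438 = -22045/1021 - 68/1219 = -26942283/1244599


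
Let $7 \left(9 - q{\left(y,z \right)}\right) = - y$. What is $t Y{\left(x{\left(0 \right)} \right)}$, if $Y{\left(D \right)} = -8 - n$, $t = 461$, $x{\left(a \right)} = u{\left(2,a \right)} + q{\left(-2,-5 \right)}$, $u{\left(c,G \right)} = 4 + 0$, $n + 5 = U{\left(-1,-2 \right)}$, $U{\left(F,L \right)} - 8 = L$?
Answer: $-4149$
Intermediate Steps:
$U{\left(F,L \right)} = 8 + L$
$n = 1$ ($n = -5 + \left(8 - 2\right) = -5 + 6 = 1$)
$u{\left(c,G \right)} = 4$
$q{\left(y,z \right)} = 9 + \frac{y}{7}$ ($q{\left(y,z \right)} = 9 - \frac{\left(-1\right) y}{7} = 9 + \frac{y}{7}$)
$x{\left(a \right)} = \frac{89}{7}$ ($x{\left(a \right)} = 4 + \left(9 + \frac{1}{7} \left(-2\right)\right) = 4 + \left(9 - \frac{2}{7}\right) = 4 + \frac{61}{7} = \frac{89}{7}$)
$Y{\left(D \right)} = -9$ ($Y{\left(D \right)} = -8 - 1 = -9$)
$t Y{\left(x{\left(0 \right)} \right)} = 461 \left(-9\right) = -4149$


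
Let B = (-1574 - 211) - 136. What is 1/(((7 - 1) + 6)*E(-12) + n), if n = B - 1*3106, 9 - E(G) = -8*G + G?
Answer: -1/5927 ≈ -0.00016872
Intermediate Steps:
B = -1921 (B = -1785 - 136 = -1921)
E(G) = 9 + 7*G (E(G) = 9 - (-8*G + G) = 9 - (-7)*G = 9 + 7*G)
n = -5027 (n = -1921 - 1*3106 = -1921 - 3106 = -5027)
1/(((7 - 1) + 6)*E(-12) + n) = 1/(((7 - 1) + 6)*(9 + 7*(-12)) - 5027) = 1/((6 + 6)*(9 - 84) - 5027) = 1/(12*(-75) - 5027) = 1/(-900 - 5027) = 1/(-5927) = -1/5927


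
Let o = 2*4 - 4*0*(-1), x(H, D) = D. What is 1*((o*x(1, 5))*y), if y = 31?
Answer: 1240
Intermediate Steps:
o = 8 (o = 8 + 0*(-1) = 8 + 0 = 8)
1*((o*x(1, 5))*y) = 1*((8*5)*31) = 1*(40*31) = 1*1240 = 1240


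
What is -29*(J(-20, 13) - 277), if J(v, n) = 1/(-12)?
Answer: 96425/12 ≈ 8035.4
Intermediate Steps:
J(v, n) = -1/12
-29*(J(-20, 13) - 277) = -29*(-1/12 - 277) = -29*(-3325/12) = 96425/12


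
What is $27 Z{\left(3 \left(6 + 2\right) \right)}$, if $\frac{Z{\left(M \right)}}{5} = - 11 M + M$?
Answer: $-32400$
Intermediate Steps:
$Z{\left(M \right)} = - 50 M$ ($Z{\left(M \right)} = 5 \left(- 11 M + M\right) = 5 \left(- 10 M\right) = - 50 M$)
$27 Z{\left(3 \left(6 + 2\right) \right)} = 27 \left(- 50 \cdot 3 \left(6 + 2\right)\right) = 27 \left(- 50 \cdot 3 \cdot 8\right) = 27 \left(\left(-50\right) 24\right) = 27 \left(-1200\right) = -32400$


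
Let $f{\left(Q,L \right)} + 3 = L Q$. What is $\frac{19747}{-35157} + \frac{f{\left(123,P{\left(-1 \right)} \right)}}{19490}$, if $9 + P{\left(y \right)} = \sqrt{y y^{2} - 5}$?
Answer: $- \frac{42389330}{68520993} + \frac{123 i \sqrt{6}}{19490} \approx -0.61863 + 0.015459 i$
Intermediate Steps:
$P{\left(y \right)} = -9 + \sqrt{-5 + y^{3}}$ ($P{\left(y \right)} = -9 + \sqrt{y y^{2} - 5} = -9 + \sqrt{y^{3} - 5} = -9 + \sqrt{-5 + y^{3}}$)
$f{\left(Q,L \right)} = -3 + L Q$
$\frac{19747}{-35157} + \frac{f{\left(123,P{\left(-1 \right)} \right)}}{19490} = \frac{19747}{-35157} + \frac{-3 + \left(-9 + \sqrt{-5 + \left(-1\right)^{3}}\right) 123}{19490} = 19747 \left(- \frac{1}{35157}\right) + \left(-3 + \left(-9 + \sqrt{-5 - 1}\right) 123\right) \frac{1}{19490} = - \frac{19747}{35157} + \left(-3 + \left(-9 + \sqrt{-6}\right) 123\right) \frac{1}{19490} = - \frac{19747}{35157} + \left(-3 + \left(-9 + i \sqrt{6}\right) 123\right) \frac{1}{19490} = - \frac{19747}{35157} + \left(-3 - \left(1107 - 123 i \sqrt{6}\right)\right) \frac{1}{19490} = - \frac{19747}{35157} + \left(-1110 + 123 i \sqrt{6}\right) \frac{1}{19490} = - \frac{19747}{35157} - \left(\frac{111}{1949} - \frac{123 i \sqrt{6}}{19490}\right) = - \frac{42389330}{68520993} + \frac{123 i \sqrt{6}}{19490}$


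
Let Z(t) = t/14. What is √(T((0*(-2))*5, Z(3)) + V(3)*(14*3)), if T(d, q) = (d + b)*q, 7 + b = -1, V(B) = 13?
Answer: √26670/7 ≈ 23.330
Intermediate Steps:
b = -8 (b = -7 - 1 = -8)
Z(t) = t/14 (Z(t) = t*(1/14) = t/14)
T(d, q) = q*(-8 + d) (T(d, q) = (d - 8)*q = (-8 + d)*q = q*(-8 + d))
√(T((0*(-2))*5, Z(3)) + V(3)*(14*3)) = √(((1/14)*3)*(-8 + (0*(-2))*5) + 13*(14*3)) = √(3*(-8 + 0*5)/14 + 13*42) = √(3*(-8 + 0)/14 + 546) = √((3/14)*(-8) + 546) = √(-12/7 + 546) = √(3810/7) = √26670/7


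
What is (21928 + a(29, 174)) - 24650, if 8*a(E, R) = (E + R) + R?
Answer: -21399/8 ≈ -2674.9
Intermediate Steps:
a(E, R) = R/4 + E/8 (a(E, R) = ((E + R) + R)/8 = (E + 2*R)/8 = R/4 + E/8)
(21928 + a(29, 174)) - 24650 = (21928 + ((1/4)*174 + (1/8)*29)) - 24650 = (21928 + (87/2 + 29/8)) - 24650 = (21928 + 377/8) - 24650 = 175801/8 - 24650 = -21399/8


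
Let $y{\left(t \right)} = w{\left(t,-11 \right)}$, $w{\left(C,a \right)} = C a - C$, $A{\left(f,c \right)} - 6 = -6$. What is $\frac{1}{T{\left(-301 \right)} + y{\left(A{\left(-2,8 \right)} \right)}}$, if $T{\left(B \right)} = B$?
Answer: $- \frac{1}{301} \approx -0.0033223$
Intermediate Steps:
$A{\left(f,c \right)} = 0$ ($A{\left(f,c \right)} = 6 - 6 = 0$)
$w{\left(C,a \right)} = - C + C a$
$y{\left(t \right)} = - 12 t$ ($y{\left(t \right)} = t \left(-1 - 11\right) = t \left(-12\right) = - 12 t$)
$\frac{1}{T{\left(-301 \right)} + y{\left(A{\left(-2,8 \right)} \right)}} = \frac{1}{-301 - 0} = \frac{1}{-301 + 0} = \frac{1}{-301} = - \frac{1}{301}$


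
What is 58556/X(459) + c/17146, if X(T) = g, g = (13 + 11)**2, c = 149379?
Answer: 136255435/1234512 ≈ 110.37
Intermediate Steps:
g = 576 (g = 24**2 = 576)
X(T) = 576
58556/X(459) + c/17146 = 58556/576 + 149379/17146 = 58556*(1/576) + 149379*(1/17146) = 14639/144 + 149379/17146 = 136255435/1234512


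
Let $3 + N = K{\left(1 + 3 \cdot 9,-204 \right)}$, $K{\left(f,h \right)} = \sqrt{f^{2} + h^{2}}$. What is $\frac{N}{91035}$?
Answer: $- \frac{1}{30345} + \frac{4 \sqrt{106}}{18207} \approx 0.002229$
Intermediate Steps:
$N = -3 + 20 \sqrt{106}$ ($N = -3 + \sqrt{\left(1 + 3 \cdot 9\right)^{2} + \left(-204\right)^{2}} = -3 + \sqrt{\left(1 + 27\right)^{2} + 41616} = -3 + \sqrt{28^{2} + 41616} = -3 + \sqrt{784 + 41616} = -3 + \sqrt{42400} = -3 + 20 \sqrt{106} \approx 202.91$)
$\frac{N}{91035} = \frac{-3 + 20 \sqrt{106}}{91035} = \left(-3 + 20 \sqrt{106}\right) \frac{1}{91035} = - \frac{1}{30345} + \frac{4 \sqrt{106}}{18207}$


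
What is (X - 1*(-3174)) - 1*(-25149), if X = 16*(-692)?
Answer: 17251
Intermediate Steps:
X = -11072
(X - 1*(-3174)) - 1*(-25149) = (-11072 - 1*(-3174)) - 1*(-25149) = (-11072 + 3174) + 25149 = -7898 + 25149 = 17251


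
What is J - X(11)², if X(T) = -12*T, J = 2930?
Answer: -14494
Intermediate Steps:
J - X(11)² = 2930 - (-12*11)² = 2930 - 1*(-132)² = 2930 - 1*17424 = 2930 - 17424 = -14494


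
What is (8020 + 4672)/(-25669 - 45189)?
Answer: -6346/35429 ≈ -0.17912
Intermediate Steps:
(8020 + 4672)/(-25669 - 45189) = 12692/(-70858) = 12692*(-1/70858) = -6346/35429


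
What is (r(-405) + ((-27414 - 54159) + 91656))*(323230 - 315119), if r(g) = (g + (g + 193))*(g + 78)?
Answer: 1718250462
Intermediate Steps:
r(g) = (78 + g)*(193 + 2*g) (r(g) = (g + (193 + g))*(78 + g) = (193 + 2*g)*(78 + g) = (78 + g)*(193 + 2*g))
(r(-405) + ((-27414 - 54159) + 91656))*(323230 - 315119) = ((15054 + 2*(-405)² + 349*(-405)) + ((-27414 - 54159) + 91656))*(323230 - 315119) = ((15054 + 2*164025 - 141345) + (-81573 + 91656))*8111 = ((15054 + 328050 - 141345) + 10083)*8111 = (201759 + 10083)*8111 = 211842*8111 = 1718250462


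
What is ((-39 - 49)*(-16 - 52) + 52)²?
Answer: 36433296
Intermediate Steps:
((-39 - 49)*(-16 - 52) + 52)² = (-88*(-68) + 52)² = (5984 + 52)² = 6036² = 36433296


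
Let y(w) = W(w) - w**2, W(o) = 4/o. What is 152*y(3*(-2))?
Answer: -16720/3 ≈ -5573.3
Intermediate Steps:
y(w) = -w**2 + 4/w (y(w) = 4/w - w**2 = -w**2 + 4/w)
152*y(3*(-2)) = 152*((4 - (3*(-2))**3)/((3*(-2)))) = 152*((4 - 1*(-6)**3)/(-6)) = 152*(-(4 - 1*(-216))/6) = 152*(-(4 + 216)/6) = 152*(-1/6*220) = 152*(-110/3) = -16720/3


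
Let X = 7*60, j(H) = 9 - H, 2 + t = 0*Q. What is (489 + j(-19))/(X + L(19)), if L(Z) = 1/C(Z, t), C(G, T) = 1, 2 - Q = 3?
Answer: 517/421 ≈ 1.2280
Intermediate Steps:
Q = -1 (Q = 2 - 1*3 = 2 - 3 = -1)
t = -2 (t = -2 + 0*(-1) = -2 + 0 = -2)
X = 420
L(Z) = 1 (L(Z) = 1/1 = 1)
(489 + j(-19))/(X + L(19)) = (489 + (9 - 1*(-19)))/(420 + 1) = (489 + (9 + 19))/421 = (489 + 28)*(1/421) = 517*(1/421) = 517/421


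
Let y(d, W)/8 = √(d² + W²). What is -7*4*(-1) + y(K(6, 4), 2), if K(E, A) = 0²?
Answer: 44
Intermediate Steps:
K(E, A) = 0
y(d, W) = 8*√(W² + d²) (y(d, W) = 8*√(d² + W²) = 8*√(W² + d²))
-7*4*(-1) + y(K(6, 4), 2) = -7*4*(-1) + 8*√(2² + 0²) = -28*(-1) + 8*√(4 + 0) = 28 + 8*√4 = 28 + 8*2 = 28 + 16 = 44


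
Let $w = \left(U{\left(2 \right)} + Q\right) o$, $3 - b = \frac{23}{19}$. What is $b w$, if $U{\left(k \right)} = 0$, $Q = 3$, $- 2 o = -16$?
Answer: $\frac{816}{19} \approx 42.947$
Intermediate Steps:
$o = 8$ ($o = \left(- \frac{1}{2}\right) \left(-16\right) = 8$)
$b = \frac{34}{19}$ ($b = 3 - \frac{23}{19} = \frac{34}{19} \approx 1.7895$)
$w = 24$ ($w = \left(0 + 3\right) 8 = 3 \cdot 8 = 24$)
$b w = \frac{34}{19} \cdot 24 = \frac{816}{19}$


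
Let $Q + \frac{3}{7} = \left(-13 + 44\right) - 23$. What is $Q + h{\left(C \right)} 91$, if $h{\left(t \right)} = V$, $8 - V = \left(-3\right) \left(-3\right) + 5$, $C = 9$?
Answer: $- \frac{3769}{7} \approx -538.43$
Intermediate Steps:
$Q = \frac{53}{7}$ ($Q = - \frac{3}{7} + \left(\left(-13 + 44\right) - 23\right) = - \frac{3}{7} + \left(31 - 23\right) = - \frac{3}{7} + 8 = \frac{53}{7} \approx 7.5714$)
$V = -6$ ($V = 8 - \left(\left(-3\right) \left(-3\right) + 5\right) = 8 - \left(9 + 5\right) = 8 - 14 = -6$)
$h{\left(t \right)} = -6$
$Q + h{\left(C \right)} 91 = \frac{53}{7} - 546 = - \frac{3769}{7}$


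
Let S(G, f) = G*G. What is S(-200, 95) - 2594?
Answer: 37406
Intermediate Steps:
S(G, f) = G²
S(-200, 95) - 2594 = (-200)² - 2594 = 40000 - 2594 = 37406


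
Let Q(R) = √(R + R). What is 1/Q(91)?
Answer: √182/182 ≈ 0.074125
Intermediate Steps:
Q(R) = √2*√R (Q(R) = √(2*R) = √2*√R)
1/Q(91) = 1/(√2*√91) = 1/(√182) = √182/182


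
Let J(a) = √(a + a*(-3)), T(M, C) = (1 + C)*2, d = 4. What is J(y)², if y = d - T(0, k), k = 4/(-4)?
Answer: -8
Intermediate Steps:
k = -1 (k = 4*(-¼) = -1)
T(M, C) = 2 + 2*C
y = 4 (y = 4 - (2 + 2*(-1)) = 4 - (2 - 2) = 4 - 1*0 = 4 + 0 = 4)
J(a) = √2*√(-a) (J(a) = √(a - 3*a) = √(-2*a) = √2*√(-a))
J(y)² = (√2*√(-1*4))² = (√2*√(-4))² = (√2*(2*I))² = (2*I*√2)² = -8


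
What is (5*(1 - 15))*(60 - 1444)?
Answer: 96880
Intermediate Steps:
(5*(1 - 15))*(60 - 1444) = (5*(-14))*(-1384) = -70*(-1384) = 96880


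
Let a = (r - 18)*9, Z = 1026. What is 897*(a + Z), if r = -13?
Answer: 670059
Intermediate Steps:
a = -279 (a = (-13 - 18)*9 = -31*9 = -279)
897*(a + Z) = 897*(-279 + 1026) = 897*747 = 670059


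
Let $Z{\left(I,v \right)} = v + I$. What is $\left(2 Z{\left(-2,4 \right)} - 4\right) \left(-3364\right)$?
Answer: $0$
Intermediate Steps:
$Z{\left(I,v \right)} = I + v$
$\left(2 Z{\left(-2,4 \right)} - 4\right) \left(-3364\right) = \left(2 \left(-2 + 4\right) - 4\right) \left(-3364\right) = \left(2 \cdot 2 - 4\right) \left(-3364\right) = \left(4 - 4\right) \left(-3364\right) = 0 \left(-3364\right) = 0$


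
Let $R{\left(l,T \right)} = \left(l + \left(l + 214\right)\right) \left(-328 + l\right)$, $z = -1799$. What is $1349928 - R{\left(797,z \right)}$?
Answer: $501976$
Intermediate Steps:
$R{\left(l,T \right)} = \left(-328 + l\right) \left(214 + 2 l\right)$ ($R{\left(l,T \right)} = \left(l + \left(214 + l\right)\right) \left(-328 + l\right) = \left(214 + 2 l\right) \left(-328 + l\right) = \left(-328 + l\right) \left(214 + 2 l\right)$)
$1349928 - R{\left(797,z \right)} = 1349928 - \left(-70192 - 352274 + 2 \cdot 797^{2}\right) = 1349928 - \left(-70192 - 352274 + 2 \cdot 635209\right) = 1349928 - \left(-70192 - 352274 + 1270418\right) = 1349928 - 847952 = 501976$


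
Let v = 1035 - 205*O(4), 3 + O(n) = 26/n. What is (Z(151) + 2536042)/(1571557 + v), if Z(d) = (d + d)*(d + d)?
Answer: 5254492/3143749 ≈ 1.6714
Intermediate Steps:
O(n) = -3 + 26/n
Z(d) = 4*d**2 (Z(d) = (2*d)*(2*d) = 4*d**2)
v = 635/2 (v = 1035 - 205*(-3 + 26/4) = 1035 - 205*(-3 + 26*(1/4)) = 1035 - 205*(-3 + 13/2) = 1035 - 205*7/2 = 1035 - 1435/2 = 635/2 ≈ 317.50)
(Z(151) + 2536042)/(1571557 + v) = (4*151**2 + 2536042)/(1571557 + 635/2) = (4*22801 + 2536042)/(3143749/2) = (91204 + 2536042)*(2/3143749) = 2627246*(2/3143749) = 5254492/3143749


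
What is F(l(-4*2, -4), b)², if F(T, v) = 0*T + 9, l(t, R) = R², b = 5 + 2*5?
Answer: 81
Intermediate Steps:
b = 15 (b = 5 + 10 = 15)
F(T, v) = 9 (F(T, v) = 0 + 9 = 9)
F(l(-4*2, -4), b)² = 9² = 81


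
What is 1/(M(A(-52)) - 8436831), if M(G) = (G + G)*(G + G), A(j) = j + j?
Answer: -1/8393567 ≈ -1.1914e-7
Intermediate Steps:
A(j) = 2*j
M(G) = 4*G² (M(G) = (2*G)*(2*G) = 4*G²)
1/(M(A(-52)) - 8436831) = 1/(4*(2*(-52))² - 8436831) = 1/(4*(-104)² - 8436831) = 1/(4*10816 - 8436831) = 1/(43264 - 8436831) = 1/(-8393567) = -1/8393567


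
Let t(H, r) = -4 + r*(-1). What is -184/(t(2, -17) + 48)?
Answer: -184/61 ≈ -3.0164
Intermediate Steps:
t(H, r) = -4 - r
-184/(t(2, -17) + 48) = -184/((-4 - 1*(-17)) + 48) = -184/((-4 + 17) + 48) = -184/(13 + 48) = -184/61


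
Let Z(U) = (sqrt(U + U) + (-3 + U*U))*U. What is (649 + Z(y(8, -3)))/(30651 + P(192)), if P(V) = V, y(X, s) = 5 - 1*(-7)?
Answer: 2341/30843 + 8*sqrt(6)/10281 ≈ 0.077807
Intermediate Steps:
y(X, s) = 12 (y(X, s) = 5 + 7 = 12)
Z(U) = U*(-3 + U**2 + sqrt(2)*sqrt(U)) (Z(U) = (sqrt(2*U) + (-3 + U**2))*U = (sqrt(2)*sqrt(U) + (-3 + U**2))*U = (-3 + U**2 + sqrt(2)*sqrt(U))*U = U*(-3 + U**2 + sqrt(2)*sqrt(U)))
(649 + Z(y(8, -3)))/(30651 + P(192)) = (649 + (12**3 - 3*12 + sqrt(2)*12**(3/2)))/(30651 + 192) = (649 + (1728 - 36 + sqrt(2)*(24*sqrt(3))))/30843 = (649 + (1728 - 36 + 24*sqrt(6)))*(1/30843) = (649 + (1692 + 24*sqrt(6)))*(1/30843) = (2341 + 24*sqrt(6))*(1/30843) = 2341/30843 + 8*sqrt(6)/10281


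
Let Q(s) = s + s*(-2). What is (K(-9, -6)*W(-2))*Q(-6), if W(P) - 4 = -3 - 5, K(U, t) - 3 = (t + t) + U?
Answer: 432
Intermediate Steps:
K(U, t) = 3 + U + 2*t (K(U, t) = 3 + ((t + t) + U) = 3 + (2*t + U) = 3 + (U + 2*t) = 3 + U + 2*t)
Q(s) = -s (Q(s) = s - 2*s = -s)
W(P) = -4 (W(P) = 4 + (-3 - 5) = 4 - 8 = -4)
(K(-9, -6)*W(-2))*Q(-6) = ((3 - 9 + 2*(-6))*(-4))*(-1*(-6)) = ((3 - 9 - 12)*(-4))*6 = -18*(-4)*6 = 72*6 = 432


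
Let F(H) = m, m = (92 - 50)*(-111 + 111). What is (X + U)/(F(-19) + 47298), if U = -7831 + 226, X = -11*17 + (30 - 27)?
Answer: -7789/47298 ≈ -0.16468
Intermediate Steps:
m = 0 (m = 42*0 = 0)
X = -184 (X = -187 + 3 = -184)
U = -7605
F(H) = 0
(X + U)/(F(-19) + 47298) = (-184 - 7605)/(0 + 47298) = -7789/47298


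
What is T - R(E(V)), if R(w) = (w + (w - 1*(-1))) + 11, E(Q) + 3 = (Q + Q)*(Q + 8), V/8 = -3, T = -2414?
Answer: -3956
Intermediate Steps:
V = -24 (V = 8*(-3) = -24)
E(Q) = -3 + 2*Q*(8 + Q) (E(Q) = -3 + (Q + Q)*(Q + 8) = -3 + (2*Q)*(8 + Q) = -3 + 2*Q*(8 + Q))
R(w) = 12 + 2*w (R(w) = (w + (w + 1)) + 11 = (w + (1 + w)) + 11 = (1 + 2*w) + 11 = 12 + 2*w)
T - R(E(V)) = -2414 - (12 + 2*(-3 + 2*(-24)² + 16*(-24))) = -2414 - (12 + 2*(-3 + 2*576 - 384)) = -2414 - (12 + 2*(-3 + 1152 - 384)) = -2414 - (12 + 2*765) = -2414 - (12 + 1530) = -2414 - 1*1542 = -2414 - 1542 = -3956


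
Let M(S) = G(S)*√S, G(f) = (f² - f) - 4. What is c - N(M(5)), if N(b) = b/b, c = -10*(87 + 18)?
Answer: -1051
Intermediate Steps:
G(f) = -4 + f² - f
M(S) = √S*(-4 + S² - S) (M(S) = (-4 + S² - S)*√S = √S*(-4 + S² - S))
c = -1050 (c = -10*105 = -1050)
N(b) = 1
c - N(M(5)) = -1050 - 1*1 = -1050 - 1 = -1051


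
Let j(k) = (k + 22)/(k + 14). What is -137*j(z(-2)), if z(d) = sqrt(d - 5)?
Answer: 137*(-sqrt(7) + 22*I)/(sqrt(7) - 14*I) ≈ -212.59 + 14.284*I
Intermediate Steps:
z(d) = sqrt(-5 + d)
j(k) = (22 + k)/(14 + k)
-137*j(z(-2)) = -137*(22 + sqrt(-5 - 2))/(14 + sqrt(-5 - 2)) = -137*(22 + sqrt(-7))/(14 + sqrt(-7)) = -137*(22 + I*sqrt(7))/(14 + I*sqrt(7))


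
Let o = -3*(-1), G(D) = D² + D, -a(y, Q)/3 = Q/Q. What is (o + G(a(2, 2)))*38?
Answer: 342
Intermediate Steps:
a(y, Q) = -3 (a(y, Q) = -3*Q/Q = -3*1 = -3)
G(D) = D + D²
o = 3
(o + G(a(2, 2)))*38 = (3 - 3*(1 - 3))*38 = (3 - 3*(-2))*38 = (3 + 6)*38 = 9*38 = 342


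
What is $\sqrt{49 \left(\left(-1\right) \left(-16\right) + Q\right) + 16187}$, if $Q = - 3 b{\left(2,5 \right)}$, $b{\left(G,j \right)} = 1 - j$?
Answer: $3 \sqrt{1951} \approx 132.51$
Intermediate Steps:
$Q = 12$ ($Q = - 3 \left(1 - 5\right) = \left(-3\right) \left(-4\right) = 12$)
$\sqrt{49 \left(\left(-1\right) \left(-16\right) + Q\right) + 16187} = \sqrt{49 \left(\left(-1\right) \left(-16\right) + 12\right) + 16187} = \sqrt{49 \left(16 + 12\right) + 16187} = \sqrt{49 \cdot 28 + 16187} = \sqrt{1372 + 16187} = \sqrt{17559} = 3 \sqrt{1951}$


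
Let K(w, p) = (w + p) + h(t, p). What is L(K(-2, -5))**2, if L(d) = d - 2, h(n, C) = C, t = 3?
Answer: 196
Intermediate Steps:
K(w, p) = w + 2*p (K(w, p) = (w + p) + p = (p + w) + p = w + 2*p)
L(d) = -2 + d
L(K(-2, -5))**2 = (-2 + (-2 + 2*(-5)))**2 = (-2 + (-2 - 10))**2 = (-2 - 12)**2 = (-14)**2 = 196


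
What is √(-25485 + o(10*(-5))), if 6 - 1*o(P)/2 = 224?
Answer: 161*I ≈ 161.0*I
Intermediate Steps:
o(P) = -436 (o(P) = 12 - 2*224 = 12 - 448 = -436)
√(-25485 + o(10*(-5))) = √(-25485 - 436) = √(-25921) = 161*I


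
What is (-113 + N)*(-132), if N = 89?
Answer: 3168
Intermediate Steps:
(-113 + N)*(-132) = (-113 + 89)*(-132) = -24*(-132) = 3168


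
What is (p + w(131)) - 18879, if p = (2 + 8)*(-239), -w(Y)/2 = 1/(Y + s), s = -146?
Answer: -319033/15 ≈ -21269.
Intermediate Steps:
w(Y) = -2/(-146 + Y) (w(Y) = -2/(Y - 146) = -2/(-146 + Y))
p = -2390 (p = 10*(-239) = -2390)
(p + w(131)) - 18879 = (-2390 - 2/(-146 + 131)) - 18879 = (-2390 - 2/(-15)) - 18879 = (-2390 - 2*(-1/15)) - 18879 = (-2390 + 2/15) - 18879 = -35848/15 - 18879 = -319033/15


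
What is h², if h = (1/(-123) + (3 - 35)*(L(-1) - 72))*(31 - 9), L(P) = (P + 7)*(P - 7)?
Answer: 107973255076324/15129 ≈ 7.1368e+9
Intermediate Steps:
L(P) = (-7 + P)*(7 + P) (L(P) = (7 + P)*(-7 + P) = (-7 + P)*(7 + P))
h = 10391018/123 (h = (1/(-123) + (3 - 35)*((-49 + (-1)²) - 72))*(31 - 9) = (-1/123 - 32*((-49 + 1) - 72))*22 = (-1/123 - 32*(-48 - 72))*22 = (-1/123 - 32*(-120))*22 = (-1/123 + 3840)*22 = (472319/123)*22 = 10391018/123 ≈ 84480.)
h² = (10391018/123)² = 107973255076324/15129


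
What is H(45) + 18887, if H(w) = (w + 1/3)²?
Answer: 188479/9 ≈ 20942.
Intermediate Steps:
H(w) = (⅓ + w)² (H(w) = (w + ⅓)² = (⅓ + w)²)
H(45) + 18887 = (1 + 3*45)²/9 + 18887 = (1 + 135)²/9 + 18887 = (⅑)*136² + 18887 = (⅑)*18496 + 18887 = 18496/9 + 18887 = 188479/9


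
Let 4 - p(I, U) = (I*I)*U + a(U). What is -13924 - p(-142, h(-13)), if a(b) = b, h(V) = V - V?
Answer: -13928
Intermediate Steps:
h(V) = 0
p(I, U) = 4 - U - U*I² (p(I, U) = 4 - ((I*I)*U + U) = 4 - (I²*U + U) = 4 - (U*I² + U) = 4 - (U + U*I²) = 4 + (-U - U*I²) = 4 - U - U*I²)
-13924 - p(-142, h(-13)) = -13924 - (4 - 1*0 - 1*0*(-142)²) = -13924 - (4 + 0 - 1*0*20164) = -13924 - (4 + 0 + 0) = -13924 - 1*4 = -13924 - 4 = -13928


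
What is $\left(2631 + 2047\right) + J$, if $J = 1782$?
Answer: $6460$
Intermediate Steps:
$\left(2631 + 2047\right) + J = \left(2631 + 2047\right) + 1782 = 4678 + 1782 = 6460$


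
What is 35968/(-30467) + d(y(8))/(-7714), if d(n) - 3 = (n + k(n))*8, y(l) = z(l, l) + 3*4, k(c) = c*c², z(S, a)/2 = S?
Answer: -5634865833/235022438 ≈ -23.976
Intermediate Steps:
z(S, a) = 2*S
k(c) = c³
y(l) = 12 + 2*l (y(l) = 2*l + 3*4 = 2*l + 12 = 12 + 2*l)
d(n) = 3 + 8*n + 8*n³ (d(n) = 3 + (n + n³)*8 = 3 + (8*n + 8*n³) = 3 + 8*n + 8*n³)
35968/(-30467) + d(y(8))/(-7714) = 35968/(-30467) + (3 + 8*(12 + 2*8) + 8*(12 + 2*8)³)/(-7714) = 35968*(-1/30467) + (3 + 8*(12 + 16) + 8*(12 + 16)³)*(-1/7714) = -35968/30467 + (3 + 8*28 + 8*28³)*(-1/7714) = -35968/30467 + (3 + 224 + 8*21952)*(-1/7714) = -35968/30467 + (3 + 224 + 175616)*(-1/7714) = -35968/30467 + 175843*(-1/7714) = -35968/30467 - 175843/7714 = -5634865833/235022438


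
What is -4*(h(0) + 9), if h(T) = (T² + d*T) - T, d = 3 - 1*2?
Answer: -36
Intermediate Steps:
d = 1 (d = 3 - 2 = 1)
h(T) = T² (h(T) = (T² + 1*T) - T = (T² + T) - T = (T + T²) - T = T²)
-4*(h(0) + 9) = -4*(0² + 9) = -4*(0 + 9) = -4*9 = -36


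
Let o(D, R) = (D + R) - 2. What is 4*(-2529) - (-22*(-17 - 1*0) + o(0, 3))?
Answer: -10491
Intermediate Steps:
o(D, R) = -2 + D + R
4*(-2529) - (-22*(-17 - 1*0) + o(0, 3)) = 4*(-2529) - (-22*(-17 - 1*0) + (-2 + 0 + 3)) = -10116 - (-22*(-17 + 0) + 1) = -10116 - (-22*(-17) + 1) = -10116 - (374 + 1) = -10116 - 1*375 = -10116 - 375 = -10491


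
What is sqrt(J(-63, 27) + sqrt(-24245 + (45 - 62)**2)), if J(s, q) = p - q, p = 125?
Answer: sqrt(98 + 2*I*sqrt(5989)) ≈ 11.857 + 6.5266*I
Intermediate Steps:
J(s, q) = 125 - q
sqrt(J(-63, 27) + sqrt(-24245 + (45 - 62)**2)) = sqrt((125 - 1*27) + sqrt(-24245 + (45 - 62)**2)) = sqrt((125 - 27) + sqrt(-24245 + (-17)**2)) = sqrt(98 + sqrt(-24245 + 289)) = sqrt(98 + sqrt(-23956)) = sqrt(98 + 2*I*sqrt(5989))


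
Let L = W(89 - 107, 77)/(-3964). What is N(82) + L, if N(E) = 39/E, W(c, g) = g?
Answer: 74141/162524 ≈ 0.45618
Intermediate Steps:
L = -77/3964 (L = 77/(-3964) = 77*(-1/3964) = -77/3964 ≈ -0.019425)
N(82) + L = 39/82 - 77/3964 = 74141/162524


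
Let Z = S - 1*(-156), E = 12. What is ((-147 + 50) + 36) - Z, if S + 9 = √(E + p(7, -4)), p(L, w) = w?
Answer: -208 - 2*√2 ≈ -210.83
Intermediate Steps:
S = -9 + 2*√2 (S = -9 + √(12 - 4) = -9 + √8 = -9 + 2*√2 ≈ -6.1716)
Z = 147 + 2*√2 (Z = (-9 + 2*√2) - 1*(-156) = (-9 + 2*√2) + 156 = 147 + 2*√2 ≈ 149.83)
((-147 + 50) + 36) - Z = ((-147 + 50) + 36) - (147 + 2*√2) = (-97 + 36) + (-147 - 2*√2) = -61 + (-147 - 2*√2) = -208 - 2*√2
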